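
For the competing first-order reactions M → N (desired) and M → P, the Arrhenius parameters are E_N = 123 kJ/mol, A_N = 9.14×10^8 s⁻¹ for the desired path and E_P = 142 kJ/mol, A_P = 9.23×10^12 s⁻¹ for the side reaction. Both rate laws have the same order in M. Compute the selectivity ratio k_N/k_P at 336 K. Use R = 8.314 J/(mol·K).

With equal orders, S_{N/P} = k_N/k_P = (A_N/A_P)·exp[(E_P−E_N)/(RT)].
(E_P−E_N)/(RT) = (142−123)×10³/(8.314×336) = 19000/2794 = 6.801.
k_N/k_P = (9.14×10^8/9.23×10^12)·exp(6.801) = 9.902×10^-5 × 899.2 = 0.0890.
Since E_N < E_P, lowering the temperature improves selectivity toward N.

0.0890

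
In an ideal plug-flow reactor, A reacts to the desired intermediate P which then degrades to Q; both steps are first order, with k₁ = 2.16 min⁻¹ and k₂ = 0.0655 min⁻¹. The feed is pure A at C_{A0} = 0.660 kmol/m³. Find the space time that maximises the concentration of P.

For first-order series the maximum of C_P occurs at τ_opt = ln(k₂/k₁)/(k₂−k₁).
= ln(0.0655/2.16)/(0.0655−2.16) = ln(0.03032)/-2.095 = -3.496/-2.095 = 1.67 min.

1.67 min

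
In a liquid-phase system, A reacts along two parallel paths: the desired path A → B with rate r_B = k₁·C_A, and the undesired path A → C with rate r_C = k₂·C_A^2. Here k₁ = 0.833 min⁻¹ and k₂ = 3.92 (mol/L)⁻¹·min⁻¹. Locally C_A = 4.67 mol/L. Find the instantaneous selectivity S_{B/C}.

0.0455

S_{B/C} = r_B/r_C = (k₁·C_A)/(k₂·C_A^2) = (k₁/k₂)·C_A⁻¹.
= (0.833×4.670) / (3.92×4.670^2) = 3.890/85.49 = 0.0455.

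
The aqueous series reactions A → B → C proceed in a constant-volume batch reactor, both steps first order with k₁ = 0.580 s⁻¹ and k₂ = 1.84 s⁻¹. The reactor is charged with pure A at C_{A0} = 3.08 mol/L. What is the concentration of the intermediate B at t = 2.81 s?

0.270 mol/L

Solving the coupled first-order balances gives C_B(t) = [k₁/(k₂−k₁)]·C_{A0}·(e^(−k₁t) − e^(−k₂t)).
e^(−k₁t) = e^(−0.580×2.81) = e^(−1.630) = 0.1960; e^(−k₂t) = e^(−5.170) = 0.005682.
C_B = 0.580×3.08/(1.84−0.580) × (0.1960−0.005682) = 1.418×0.1903 = 0.2698 mol/L.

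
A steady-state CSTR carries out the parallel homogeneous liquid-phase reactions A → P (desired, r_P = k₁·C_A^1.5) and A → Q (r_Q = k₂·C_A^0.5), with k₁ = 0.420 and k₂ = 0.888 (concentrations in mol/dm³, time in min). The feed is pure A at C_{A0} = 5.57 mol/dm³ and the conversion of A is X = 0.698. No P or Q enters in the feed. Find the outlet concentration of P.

1.72 mol/dm³

Exit C_A = C_{A0}(1−X) = 5.57×0.302 = 1.682 mol/dm³.
Rates in a CSTR are evaluated at the outlet concentration: r_P = 0.420×1.682^1.5 = 0.9163, r_Q = 0.888×1.682^0.5 = 1.152.
Fraction of consumed A going to P: r_P/(r_P+r_Q) = 0.4431.
C_P = 0.4431·C_{A0}·X = 0.4431×5.57×0.698 = 1.72 mol/dm³.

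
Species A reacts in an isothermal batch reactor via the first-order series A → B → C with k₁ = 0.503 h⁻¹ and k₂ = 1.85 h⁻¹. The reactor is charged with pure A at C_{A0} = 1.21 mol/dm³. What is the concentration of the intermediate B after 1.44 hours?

0.188 mol/dm³

For first-order series with pure A initially, C_B(t) = k₁C_{A0}/(k₂−k₁)·(e^(−k₁t) − e^(−k₂t)).
e^(−k₁t) = e^(−0.503×1.44) = e^(−0.7243) = 0.4847; e^(−k₂t) = e^(−2.664) = 0.06967.
C_B = 0.503×1.21/(1.85−0.503) × (0.4847−0.06967) = 0.4518×0.4150 = 0.1875 mol/dm³.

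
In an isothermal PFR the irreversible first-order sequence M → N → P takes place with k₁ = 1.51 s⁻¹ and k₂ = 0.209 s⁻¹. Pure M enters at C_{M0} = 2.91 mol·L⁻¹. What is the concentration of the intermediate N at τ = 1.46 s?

2.12 mol·L⁻¹

Solving the coupled first-order balances gives C_N(τ) = [k₁/(k₂−k₁)]·C_{M0}·(e^(−k₁τ) − e^(−k₂τ)).
e^(−k₁τ) = e^(−1.51×1.46) = e^(−2.205) = 0.1103; e^(−k₂τ) = e^(−0.3051) = 0.7370.
C_N = 1.51×2.91/(0.209−1.51) × (0.1103−0.7370) = (-3.377)×(-0.6267) = 2.117 mol·L⁻¹.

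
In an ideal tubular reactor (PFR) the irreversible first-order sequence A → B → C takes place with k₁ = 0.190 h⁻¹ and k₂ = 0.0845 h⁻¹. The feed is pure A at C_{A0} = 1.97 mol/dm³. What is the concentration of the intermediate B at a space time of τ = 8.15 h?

1.03 mol/dm³

For first-order series with pure A initially, C_B(τ) = k₁C_{A0}/(k₂−k₁)·(e^(−k₁τ) − e^(−k₂τ)).
e^(−k₁τ) = e^(−0.190×8.15) = e^(−1.548) = 0.2126; e^(−k₂τ) = e^(−0.6887) = 0.5022.
C_B = 0.190×1.97/(0.0845−0.190) × (0.2126−0.5022) = (-3.548)×(-0.2897) = 1.028 mol/dm³.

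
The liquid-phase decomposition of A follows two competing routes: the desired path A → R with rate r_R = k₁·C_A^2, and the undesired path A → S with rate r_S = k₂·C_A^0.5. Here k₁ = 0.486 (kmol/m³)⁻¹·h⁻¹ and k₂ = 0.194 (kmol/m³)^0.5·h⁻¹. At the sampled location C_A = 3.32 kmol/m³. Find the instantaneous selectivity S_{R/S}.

15.2

S_{R/S} = r_R/r_S = (k₁·C_A^2)/(k₂·C_A^0.5) = (k₁/k₂)·C_A^1.5.
= (0.486×3.320^2) / (0.194×3.320^0.5) = 5.357/0.3535 = 15.2.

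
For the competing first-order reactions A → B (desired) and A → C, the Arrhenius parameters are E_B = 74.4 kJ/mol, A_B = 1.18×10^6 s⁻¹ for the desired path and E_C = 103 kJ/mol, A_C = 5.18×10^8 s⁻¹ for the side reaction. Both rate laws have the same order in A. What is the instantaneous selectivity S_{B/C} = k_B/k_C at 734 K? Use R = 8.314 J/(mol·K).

0.247

Since both paths have the same order in A, the concentration cancels and S_{B/C} = k_B/k_C = (A_B/A_C)·exp[(E_C−E_B)/(RT)].
(E_C−E_B)/(RT) = (103−74.4)×10³/(8.314×734) = 28600/6102 = 4.687.
k_B/k_C = (1.18×10^6/5.18×10^8)·exp(4.687) = 0.002278 × 108.5 = 0.247.
Since E_B < E_C, lowering the temperature improves selectivity toward B.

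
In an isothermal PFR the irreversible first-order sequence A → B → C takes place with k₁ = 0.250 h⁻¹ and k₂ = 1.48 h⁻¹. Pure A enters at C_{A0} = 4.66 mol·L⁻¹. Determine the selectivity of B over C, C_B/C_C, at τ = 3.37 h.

0.178

The intermediate concentration in a first-order A→B→C sequence is C_B = k₁C_{A0}(e^(−k₁τ) − e^(−k₂τ))/(k₂−k₁).
e^(−k₁τ) = e^(−0.250×3.37) = e^(−0.8425) = 0.4306; e^(−k₂τ) = e^(−4.988) = 0.006822.
C_B = 0.250×4.66/(1.48−0.250) × (0.4306−0.006822) = 0.9472×0.4238 = 0.4014 mol·L⁻¹.
C_A = C_{A0}e^(−k₁τ) = 2.007 mol·L⁻¹, so C_C = C_{A0}−C_A−C_B = 2.252 mol·L⁻¹; C_B/C_C = 0.178.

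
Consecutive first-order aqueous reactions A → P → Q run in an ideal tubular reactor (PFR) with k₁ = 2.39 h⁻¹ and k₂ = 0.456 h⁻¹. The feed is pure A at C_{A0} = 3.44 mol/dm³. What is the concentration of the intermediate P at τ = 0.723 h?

For first-order series with pure A initially, C_P(τ) = k₁C_{A0}/(k₂−k₁)·(e^(−k₁τ) − e^(−k₂τ)).
e^(−k₁τ) = e^(−2.39×0.723) = e^(−1.728) = 0.1776; e^(−k₂τ) = e^(−0.3297) = 0.7191.
C_P = 2.39×3.44/(0.456−2.39) × (0.1776−0.7191) = (-4.251)×(-0.5415) = 2.302 mol/dm³.

2.30 mol/dm³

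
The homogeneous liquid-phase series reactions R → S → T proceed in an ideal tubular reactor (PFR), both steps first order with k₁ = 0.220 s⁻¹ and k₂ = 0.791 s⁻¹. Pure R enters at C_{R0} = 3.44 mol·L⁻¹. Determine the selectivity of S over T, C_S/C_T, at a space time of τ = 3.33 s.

0.435

The intermediate concentration in a first-order A→B→C sequence is C_S = k₁C_{R0}(e^(−k₁τ) − e^(−k₂τ))/(k₂−k₁).
e^(−k₁τ) = e^(−0.220×3.33) = e^(−0.7326) = 0.4807; e^(−k₂τ) = e^(−2.634) = 0.07179.
C_S = 0.220×3.44/(0.791−0.220) × (0.4807−0.07179) = 1.325×0.4089 = 0.5419 mol·L⁻¹.
C_R = C_{R0}e^(−k₁τ) = 1.653 mol·L⁻¹, so C_T = C_{R0}−C_R−C_S = 1.245 mol·L⁻¹; C_S/C_T = 0.435.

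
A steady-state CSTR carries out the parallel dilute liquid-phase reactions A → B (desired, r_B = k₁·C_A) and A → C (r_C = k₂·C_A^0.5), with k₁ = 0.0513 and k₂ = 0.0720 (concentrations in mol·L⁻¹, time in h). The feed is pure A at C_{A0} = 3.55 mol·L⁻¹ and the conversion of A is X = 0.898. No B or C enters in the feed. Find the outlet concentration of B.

0.957 mol·L⁻¹

Exit C_A = C_{A0}(1−X) = 3.55×0.102 = 0.3621 mol·L⁻¹.
A CSTR operates uniformly at the exit composition, giving r_B = 0.01858 and r_C = 0.04333 (each k·C_A^n at C_A = 0.3621).
Fraction of consumed A going to B: r_B/(r_B+r_C) = 0.3001.
C_B = 0.3001·C_{A0}·X = 0.3001×3.55×0.898 = 0.957 mol·L⁻¹.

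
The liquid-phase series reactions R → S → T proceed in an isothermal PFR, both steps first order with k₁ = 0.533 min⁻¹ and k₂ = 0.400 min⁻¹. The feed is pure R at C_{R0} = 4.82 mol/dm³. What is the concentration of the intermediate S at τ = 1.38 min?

1.86 mol/dm³

Solving the coupled first-order balances gives C_S(τ) = [k₁/(k₂−k₁)]·C_{R0}·(e^(−k₁τ) − e^(−k₂τ)).
e^(−k₁τ) = e^(−0.533×1.38) = e^(−0.7355) = 0.4792; e^(−k₂τ) = e^(−0.5520) = 0.5758.
C_S = 0.533×4.82/(0.400−0.533) × (0.4792−0.5758) = (-19.32)×(-0.09655) = 1.865 mol/dm³.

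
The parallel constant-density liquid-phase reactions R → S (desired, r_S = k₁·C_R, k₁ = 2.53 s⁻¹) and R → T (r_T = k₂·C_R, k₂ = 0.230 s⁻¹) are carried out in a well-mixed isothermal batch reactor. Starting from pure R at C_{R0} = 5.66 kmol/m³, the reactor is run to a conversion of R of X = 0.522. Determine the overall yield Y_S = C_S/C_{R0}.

0.478

C_R = C_{R0}(1−X) = 2.705 kmol/m³.
Both paths are first order in R, so the instantaneous fraction to S is constant: dC_S/d(−C_R) = k₁/(k₁+k₂) = 0.9167.
C_S = 0.9167·(C_{R0}−C_R) = 0.9167×2.955 = 2.71 kmol/m³.
Y_S = C_S/C_{R0} = 2.708/5.66 = 0.478.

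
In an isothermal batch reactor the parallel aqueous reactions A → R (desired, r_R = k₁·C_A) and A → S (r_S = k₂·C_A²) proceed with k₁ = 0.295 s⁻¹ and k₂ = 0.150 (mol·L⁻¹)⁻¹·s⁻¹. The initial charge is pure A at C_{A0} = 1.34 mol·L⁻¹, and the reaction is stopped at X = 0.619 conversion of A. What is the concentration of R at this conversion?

0.568 mol·L⁻¹

C_A = C_{A0}(1−X) = 0.5105 mol·L⁻¹.
Along a PFR/batch, dC_R/dC_A = −r_R/(r_R+r_S) = −k₁/(k₁+k₂·C_A).
Integrating from C_{A0} to C_A: C_R = (0.295/0.150)·ln[(0.295+0.150·1.34)/(0.295+0.150·0.511)] = 1.967·ln(0.4960/0.3716) = 0.5680 mol·L⁻¹.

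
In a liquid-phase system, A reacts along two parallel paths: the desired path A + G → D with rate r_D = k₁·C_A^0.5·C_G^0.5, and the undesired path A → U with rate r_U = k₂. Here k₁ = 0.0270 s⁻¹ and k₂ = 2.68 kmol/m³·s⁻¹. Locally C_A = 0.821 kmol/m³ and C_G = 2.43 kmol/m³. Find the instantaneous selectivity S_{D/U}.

S_{D/U} = r_D/r_U = (k₁·C_A^0.5·C_G^0.5)/(k₂) = (k₁/k₂)·C_A^0.5·C_G^0.5.
= (0.0270×0.8210^0.5×2.430^0.5) / (2.68) = 0.03814/2.680 = 0.0142.

0.0142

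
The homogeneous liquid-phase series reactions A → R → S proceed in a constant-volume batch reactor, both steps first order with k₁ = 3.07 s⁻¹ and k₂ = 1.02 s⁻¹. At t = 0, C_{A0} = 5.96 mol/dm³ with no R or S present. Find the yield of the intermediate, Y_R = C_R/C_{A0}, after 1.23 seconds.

For first-order series with pure A initially, C_R(t) = k₁C_{A0}/(k₂−k₁)·(e^(−k₁t) − e^(−k₂t)).
e^(−k₁t) = e^(−3.07×1.23) = e^(−3.776) = 0.02291; e^(−k₂t) = e^(−1.255) = 0.2852.
C_R = 3.07×5.96/(1.02−3.07) × (0.02291−0.2852) = (-8.925)×(-0.2623) = 2.341 mol/dm³.
Y_R = C_R/C_{A0} = 2.341/5.96 = 0.393.

0.393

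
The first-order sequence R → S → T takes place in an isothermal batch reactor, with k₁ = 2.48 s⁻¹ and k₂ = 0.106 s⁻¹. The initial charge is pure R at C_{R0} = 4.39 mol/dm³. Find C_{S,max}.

For a first-order series the maximum intermediate yield is C_{S,max}/C_{R0} = (k₁/k₂)^[k₂/(k₂−k₁)].
= (2.48/0.106)^(0.106/(0.106−2.48)) = (23.40)^(-0.04465) = 0.8687.
C_{S,max} = 0.8687×4.39 = 3.81 mol/dm³.

3.81 mol/dm³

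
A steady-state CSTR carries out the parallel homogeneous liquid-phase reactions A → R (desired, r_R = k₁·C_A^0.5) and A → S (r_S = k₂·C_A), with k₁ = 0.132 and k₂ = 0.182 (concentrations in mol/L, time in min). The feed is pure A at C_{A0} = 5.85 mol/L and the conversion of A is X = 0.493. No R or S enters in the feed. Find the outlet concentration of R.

Exit C_A = C_{A0}(1−X) = 5.85×0.507 = 2.966 mol/L.
A CSTR operates uniformly at the exit composition, giving r_R = 0.2273 and r_S = 0.5398 (each k·C_A^n at C_A = 2.966).
Fraction of consumed A going to R: r_R/(r_R+r_S) = 0.2963.
C_R = 0.2963·C_{A0}·X = 0.2963×5.85×0.493 = 0.855 mol/L.

0.855 mol/L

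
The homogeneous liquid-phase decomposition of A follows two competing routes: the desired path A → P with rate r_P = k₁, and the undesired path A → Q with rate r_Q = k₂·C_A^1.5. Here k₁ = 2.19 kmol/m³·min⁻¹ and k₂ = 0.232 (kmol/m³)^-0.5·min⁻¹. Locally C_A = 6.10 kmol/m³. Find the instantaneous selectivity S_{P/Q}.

S_{P/Q} = r_P/r_Q = (k₁)/(k₂·C_A^1.5) = (k₁/k₂)·C_A^-1.5.
= (2.19) / (0.232×6.100^1.5) = 2.190/3.495 = 0.627.

0.627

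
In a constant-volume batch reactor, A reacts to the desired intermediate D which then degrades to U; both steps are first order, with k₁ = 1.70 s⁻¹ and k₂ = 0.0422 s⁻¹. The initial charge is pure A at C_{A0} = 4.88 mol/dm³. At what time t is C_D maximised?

2.23 s

Setting dC_D/dt = 0 gives t_opt = ln(k₂/k₁)/(k₂−k₁).
= ln(0.0422/1.70)/(0.0422−1.70) = ln(0.02482)/-1.658 = -3.696/-1.658 = 2.23 s.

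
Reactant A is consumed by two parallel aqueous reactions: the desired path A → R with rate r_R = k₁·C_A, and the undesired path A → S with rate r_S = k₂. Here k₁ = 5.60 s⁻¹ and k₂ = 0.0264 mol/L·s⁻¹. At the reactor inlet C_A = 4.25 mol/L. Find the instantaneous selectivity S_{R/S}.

902

S_{R/S} = r_R/r_S = (k₁·C_A)/(k₂) = (k₁/k₂)·C_A.
= (5.60×4.250) / (0.0264) = 23.80/0.02640 = 902.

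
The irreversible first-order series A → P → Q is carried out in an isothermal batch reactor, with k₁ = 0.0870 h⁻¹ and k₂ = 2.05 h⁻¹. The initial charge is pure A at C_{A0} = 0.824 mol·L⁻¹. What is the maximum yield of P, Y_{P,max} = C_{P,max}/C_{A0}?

Evaluating C_P at t_opt = ln(k₂/k₁)/(k₂−k₁) gives C_{P,max}/C_{A0} = (k₁/k₂)^[k₂/(k₂−k₁)].
= (0.0870/2.05)^(2.05/(2.05−0.0870)) = (0.04244)^(1.044) = 0.03689.

0.0369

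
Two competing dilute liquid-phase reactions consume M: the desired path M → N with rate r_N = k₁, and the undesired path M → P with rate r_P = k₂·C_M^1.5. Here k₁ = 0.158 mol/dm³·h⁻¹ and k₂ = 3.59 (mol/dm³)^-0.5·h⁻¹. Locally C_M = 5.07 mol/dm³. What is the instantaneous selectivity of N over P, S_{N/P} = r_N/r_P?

0.00386

S_{N/P} = r_N/r_P = (k₁)/(k₂·C_M^1.5) = (k₁/k₂)·C_M^-1.5.
= (0.158) / (3.59×5.070^1.5) = 0.1580/40.98 = 0.00386.
The undesired path is higher order in M, so low C_M (CSTR or dilute feed) favours N.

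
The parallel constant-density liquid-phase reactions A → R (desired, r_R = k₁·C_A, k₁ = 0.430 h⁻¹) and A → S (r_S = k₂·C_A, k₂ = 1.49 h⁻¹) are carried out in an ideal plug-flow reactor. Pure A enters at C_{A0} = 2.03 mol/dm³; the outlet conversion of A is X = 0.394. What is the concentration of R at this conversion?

C_A = C_{A0}(1−X) = 1.230 mol/dm³.
Both paths are first order in A, so the instantaneous fraction to R is constant: dC_R/d(−C_A) = k₁/(k₁+k₂) = 0.2240.
C_R = 0.2240·(C_{A0}−C_A) = 0.2240×0.7998 = 0.179 mol/dm³.

0.179 mol/dm³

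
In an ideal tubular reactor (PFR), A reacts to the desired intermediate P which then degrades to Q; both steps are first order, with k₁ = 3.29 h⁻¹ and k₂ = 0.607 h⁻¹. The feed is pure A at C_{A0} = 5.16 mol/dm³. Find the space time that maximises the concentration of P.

The intermediate peaks when r₁ = r₂, i.e. k₁e^(−k₁τ) = k₂e^(−k₂τ), giving τ_opt = ln(k₂/k₁)/(k₂−k₁).
= ln(0.607/3.29)/(0.607−3.29) = ln(0.1845)/-2.683 = -1.690/-2.683 = 0.630 h.

0.630 h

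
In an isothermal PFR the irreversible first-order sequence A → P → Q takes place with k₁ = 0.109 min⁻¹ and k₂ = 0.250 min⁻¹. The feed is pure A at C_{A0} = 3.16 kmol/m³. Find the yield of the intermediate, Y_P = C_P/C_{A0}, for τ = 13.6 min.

For first-order series with pure A initially, C_P(τ) = k₁C_{A0}/(k₂−k₁)·(e^(−k₁τ) − e^(−k₂τ)).
e^(−k₁τ) = e^(−0.109×13.6) = e^(−1.482) = 0.2271; e^(−k₂τ) = e^(−3.400) = 0.03337.
C_P = 0.109×3.16/(0.250−0.109) × (0.2271−0.03337) = 2.443×0.1937 = 0.4732 kmol/m³.
Y_P = C_P/C_{A0} = 0.4732/3.16 = 0.150.

0.150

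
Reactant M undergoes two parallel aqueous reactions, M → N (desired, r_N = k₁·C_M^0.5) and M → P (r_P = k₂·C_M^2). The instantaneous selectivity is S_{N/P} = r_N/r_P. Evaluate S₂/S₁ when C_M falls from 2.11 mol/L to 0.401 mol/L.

S_{N/P} = (k₁/k₂)·C_M^-1.5, so S₂/S₁ = (C_{M,2}/C_{M,1})^-1.5.
= (0.401/2.11)^(-1.5) = (0.1900)^(-1.5) = 12.1.

12.1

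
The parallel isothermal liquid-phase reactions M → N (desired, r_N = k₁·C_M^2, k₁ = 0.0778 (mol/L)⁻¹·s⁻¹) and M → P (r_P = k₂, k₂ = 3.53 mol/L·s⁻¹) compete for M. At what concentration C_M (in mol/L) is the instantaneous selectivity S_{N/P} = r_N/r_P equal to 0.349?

S_{N/P} = (k₁/k₂)·C_M^2 ⇒ C_M = (S·k₂/k₁)^(0.5).
= (0.349×3.53/0.0778)^(0.5) = (15.84)^(0.5) = 3.98 mol/L.

3.98 mol/L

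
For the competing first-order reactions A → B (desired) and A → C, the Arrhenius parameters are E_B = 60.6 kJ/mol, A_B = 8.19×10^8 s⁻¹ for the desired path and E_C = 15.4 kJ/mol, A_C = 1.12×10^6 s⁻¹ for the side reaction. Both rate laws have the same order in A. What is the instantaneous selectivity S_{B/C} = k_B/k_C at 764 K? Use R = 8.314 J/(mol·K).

0.594

With equal orders, S_{B/C} = k_B/k_C = (A_B/A_C)·exp[(E_C−E_B)/(RT)].
(E_C−E_B)/(RT) = (15.4−60.6)×10³/(8.314×764) = -45200/6352 = -7.116.
k_B/k_C = (8.19×10^8/1.12×10^6)·exp(-7.116) = 731.2 × 8.120×10^-4 = 0.594.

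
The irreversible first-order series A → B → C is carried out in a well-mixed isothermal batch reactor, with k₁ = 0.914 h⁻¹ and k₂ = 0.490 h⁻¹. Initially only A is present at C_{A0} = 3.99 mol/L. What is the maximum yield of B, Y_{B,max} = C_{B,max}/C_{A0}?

0.487

At the optimum, C_{B,max}/C_{A0} = (k₁/k₂)^[k₂/(k₂−k₁)].
= (0.914/0.490)^(0.490/(0.490−0.914)) = (1.865)^(-1.156) = 0.4865.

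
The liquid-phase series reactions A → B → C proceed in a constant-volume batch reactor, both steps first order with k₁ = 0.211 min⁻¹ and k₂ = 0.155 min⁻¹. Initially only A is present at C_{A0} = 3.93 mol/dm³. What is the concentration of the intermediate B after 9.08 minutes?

1.44 mol/dm³

For first-order series with pure A initially, C_B(t) = k₁C_{A0}/(k₂−k₁)·(e^(−k₁t) − e^(−k₂t)).
e^(−k₁t) = e^(−0.211×9.08) = e^(−1.916) = 0.1472; e^(−k₂t) = e^(−1.407) = 0.2448.
C_B = 0.211×3.93/(0.155−0.211) × (0.1472−0.2448) = (-14.81)×(-0.09757) = 1.445 mol/dm³.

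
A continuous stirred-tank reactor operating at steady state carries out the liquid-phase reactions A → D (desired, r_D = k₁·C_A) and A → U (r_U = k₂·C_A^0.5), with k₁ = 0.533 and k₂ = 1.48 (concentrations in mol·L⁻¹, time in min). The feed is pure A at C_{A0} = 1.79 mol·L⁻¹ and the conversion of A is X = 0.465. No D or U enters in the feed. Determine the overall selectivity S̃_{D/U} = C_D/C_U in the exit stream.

0.352

Exit C_A = C_{A0}(1−X) = 1.79×0.535 = 0.9576 mol·L⁻¹.
In a CSTR the entire volume is at exit conditions, so r_D = 0.533×0.9576 = 0.5104 and r_U = 1.48×0.9576^0.5 = 1.448.
Overall selectivity = C_D/C_U = r_Dτ/(r_Uτ) = r_D/r_U = 0.352.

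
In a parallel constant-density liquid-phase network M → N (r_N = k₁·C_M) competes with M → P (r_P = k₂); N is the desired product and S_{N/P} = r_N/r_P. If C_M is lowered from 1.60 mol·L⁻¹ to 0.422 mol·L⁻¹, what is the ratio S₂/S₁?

S_{N/P} = (k₁/k₂)·C_M, so S₂/S₁ = (C_{M,2}/C_{M,1}).
= 0.422/1.60 = 0.264.
Selectivity toward N falls as C_M falls — high-concentration operation is favoured.

0.264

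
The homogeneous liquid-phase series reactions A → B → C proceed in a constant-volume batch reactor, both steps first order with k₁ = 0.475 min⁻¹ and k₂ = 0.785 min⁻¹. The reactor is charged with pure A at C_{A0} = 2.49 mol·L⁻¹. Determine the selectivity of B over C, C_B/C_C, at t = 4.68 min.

0.166

For first-order series with pure A initially, C_B(t) = k₁C_{A0}/(k₂−k₁)·(e^(−k₁t) − e^(−k₂t)).
e^(−k₁t) = e^(−0.475×4.68) = e^(−2.223) = 0.1083; e^(−k₂t) = e^(−3.674) = 0.02538.
C_B = 0.475×2.49/(0.785−0.475) × (0.1083−0.02538) = 3.815×0.08290 = 0.3163 mol·L⁻¹.
C_A = C_{A0}e^(−k₁t) = 0.2696 mol·L⁻¹, so C_C = C_{A0}−C_A−C_B = 1.904 mol·L⁻¹; C_B/C_C = 0.166.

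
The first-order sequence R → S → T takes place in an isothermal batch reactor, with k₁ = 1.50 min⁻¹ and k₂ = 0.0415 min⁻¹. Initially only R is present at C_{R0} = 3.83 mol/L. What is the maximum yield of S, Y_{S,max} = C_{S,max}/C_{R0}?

For a first-order series the maximum intermediate yield is C_{S,max}/C_{R0} = (k₁/k₂)^[k₂/(k₂−k₁)].
= (1.50/0.0415)^(0.0415/(0.0415−1.50)) = (36.14)^(-0.02845) = 0.9030.

0.903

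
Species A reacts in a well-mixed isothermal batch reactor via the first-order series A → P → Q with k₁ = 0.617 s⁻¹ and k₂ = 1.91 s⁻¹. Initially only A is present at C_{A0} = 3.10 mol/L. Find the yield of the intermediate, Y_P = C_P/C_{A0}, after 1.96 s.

0.131

Solving the coupled first-order balances gives C_P(t) = [k₁/(k₂−k₁)]·C_{A0}·(e^(−k₁t) − e^(−k₂t)).
e^(−k₁t) = e^(−0.617×1.96) = e^(−1.209) = 0.2984; e^(−k₂t) = e^(−3.744) = 0.02367.
C_P = 0.617×3.10/(1.91−0.617) × (0.2984−0.02367) = 1.479×0.2747 = 0.4064 mol/L.
Y_P = C_P/C_{A0} = 0.4064/3.10 = 0.131.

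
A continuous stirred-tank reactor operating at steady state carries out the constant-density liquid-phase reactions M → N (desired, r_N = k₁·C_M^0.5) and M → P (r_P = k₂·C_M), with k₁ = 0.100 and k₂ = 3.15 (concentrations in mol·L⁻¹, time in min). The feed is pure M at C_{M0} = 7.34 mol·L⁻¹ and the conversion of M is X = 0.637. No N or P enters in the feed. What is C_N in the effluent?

0.0892 mol·L⁻¹

Exit C_M = C_{M0}(1−X) = 7.34×0.363 = 2.664 mol·L⁻¹.
A CSTR operates uniformly at the exit composition, giving r_N = 0.1632 and r_P = 8.393 (each k·C_M^n at C_M = 2.664).
Fraction of consumed M going to N: r_N/(r_N+r_P) = 0.01908.
C_N = 0.01908·C_{M0}·X = 0.01908×7.34×0.637 = 0.0892 mol·L⁻¹.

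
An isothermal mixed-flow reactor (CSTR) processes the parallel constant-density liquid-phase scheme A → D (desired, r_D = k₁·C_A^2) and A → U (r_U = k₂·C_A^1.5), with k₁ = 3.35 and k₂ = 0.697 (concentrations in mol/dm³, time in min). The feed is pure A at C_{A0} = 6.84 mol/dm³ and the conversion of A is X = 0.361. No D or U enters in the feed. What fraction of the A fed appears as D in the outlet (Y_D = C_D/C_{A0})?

Exit C_A = C_{A0}(1−X) = 6.84×0.639 = 4.371 mol/dm³.
Rates in a CSTR are evaluated at the outlet concentration: r_D = 3.35×4.371^2 = 64.00, r_U = 0.697×4.371^1.5 = 6.369.
Fraction of consumed A going to D: r_D/(r_D+r_U) = 0.9095.
C_D = 0.9095·C_{A0}·X = 0.9095×6.84×0.361 = 2.25 mol/dm³; Y_D = C_D/C_{A0} = 0.328.

0.328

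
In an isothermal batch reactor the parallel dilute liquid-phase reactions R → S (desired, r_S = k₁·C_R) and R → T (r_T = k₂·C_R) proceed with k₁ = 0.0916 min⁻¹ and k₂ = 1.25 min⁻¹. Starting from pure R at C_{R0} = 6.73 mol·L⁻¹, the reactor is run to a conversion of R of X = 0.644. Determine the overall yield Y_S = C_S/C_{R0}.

C_R = C_{R0}(1−X) = 2.396 mol·L⁻¹.
Both paths are first order in R, so the instantaneous fraction to S is constant: dC_S/d(−C_R) = k₁/(k₁+k₂) = 0.06828.
C_S = 0.06828·(C_{R0}−C_R) = 0.06828×4.334 = 0.296 mol·L⁻¹.
Y_S = C_S/C_{R0} = 0.2959/6.73 = 0.0440.

0.0440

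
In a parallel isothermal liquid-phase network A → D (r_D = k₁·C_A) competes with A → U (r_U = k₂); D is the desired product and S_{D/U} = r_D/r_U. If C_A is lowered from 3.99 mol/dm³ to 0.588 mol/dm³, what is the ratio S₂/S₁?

0.147

S_{D/U} = (k₁/k₂)·C_A, so S₂/S₁ = (C_{A,2}/C_{A,1}).
= 0.588/3.99 = 0.147.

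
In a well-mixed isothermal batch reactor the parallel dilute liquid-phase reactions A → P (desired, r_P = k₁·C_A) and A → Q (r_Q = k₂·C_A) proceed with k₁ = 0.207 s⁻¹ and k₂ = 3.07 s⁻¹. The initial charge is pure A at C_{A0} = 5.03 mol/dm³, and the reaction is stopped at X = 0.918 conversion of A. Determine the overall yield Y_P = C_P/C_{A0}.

C_A = C_{A0}(1−X) = 0.4125 mol/dm³.
Both paths are first order in A, so the instantaneous fraction to P is constant: dC_P/d(−C_A) = k₁/(k₁+k₂) = 0.06317.
C_P = 0.06317·(C_{A0}−C_A) = 0.06317×4.618 = 0.292 mol/dm³.
Y_P = C_P/C_{A0} = 0.2917/5.03 = 0.0580.

0.0580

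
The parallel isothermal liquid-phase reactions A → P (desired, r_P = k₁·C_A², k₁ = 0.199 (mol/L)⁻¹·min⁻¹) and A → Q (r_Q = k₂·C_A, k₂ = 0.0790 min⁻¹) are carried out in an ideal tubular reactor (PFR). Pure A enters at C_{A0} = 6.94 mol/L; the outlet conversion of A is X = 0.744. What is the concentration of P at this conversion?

4.68 mol/L

C_A = C_{A0}(1−X) = 1.777 mol/L.
Along a PFR/batch, dC_Q/dC_A = −r_Q/(r_P+r_Q) = −k₂/(k₂+k₁·C_A).
Integrating from C_{A0} to C_A: C_Q = (0.0790/0.199)·ln[(0.0790+0.199·6.94)/(0.0790+0.199·1.78)] = 0.3970·ln(1.460/0.4326) = 0.4829 mol/L.
Then C_P = (C_{A0}−C_A) − C_Q = 5.163 − 0.4829 = 4.680 mol/L.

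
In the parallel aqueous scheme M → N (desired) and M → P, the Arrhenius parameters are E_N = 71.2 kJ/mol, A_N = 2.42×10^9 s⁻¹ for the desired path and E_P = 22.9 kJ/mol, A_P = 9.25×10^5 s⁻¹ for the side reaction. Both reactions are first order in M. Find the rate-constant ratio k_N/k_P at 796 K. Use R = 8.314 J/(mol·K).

Since both paths have the same order in M, the concentration cancels and S_{N/P} = k_N/k_P = (A_N/A_P)·exp[(E_P−E_N)/(RT)].
(E_P−E_N)/(RT) = (22.9−71.2)×10³/(8.314×796) = -48300/6618 = -7.298.
k_N/k_P = (2.42×10^9/9.25×10^5)·exp(-7.298) = 2616 × 6.767×10^-4 = 1.77.

1.77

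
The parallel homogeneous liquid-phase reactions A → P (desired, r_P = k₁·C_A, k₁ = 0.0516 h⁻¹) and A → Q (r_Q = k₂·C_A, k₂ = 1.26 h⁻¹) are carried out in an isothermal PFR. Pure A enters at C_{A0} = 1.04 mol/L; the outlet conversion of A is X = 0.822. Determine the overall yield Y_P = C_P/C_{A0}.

0.0323

C_A = C_{A0}(1−X) = 0.1851 mol/L.
Both paths are first order in A, so the instantaneous fraction to P is constant: dC_P/d(−C_A) = k₁/(k₁+k₂) = 0.03934.
C_P = 0.03934·(C_{A0}−C_A) = 0.03934×0.8549 = 0.0336 mol/L.
Y_P = C_P/C_{A0} = 0.03363/1.04 = 0.0323.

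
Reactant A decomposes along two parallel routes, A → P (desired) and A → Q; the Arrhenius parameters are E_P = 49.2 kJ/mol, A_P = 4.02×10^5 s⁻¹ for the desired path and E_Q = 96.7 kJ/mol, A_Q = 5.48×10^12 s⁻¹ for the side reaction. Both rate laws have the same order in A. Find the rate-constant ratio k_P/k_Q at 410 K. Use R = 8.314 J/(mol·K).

With equal orders, S_{P/Q} = k_P/k_Q = (A_P/A_Q)·exp[(E_Q−E_P)/(RT)].
(E_Q−E_P)/(RT) = (96.7−49.2)×10³/(8.314×410) = 47500/3409 = 13.93.
k_P/k_Q = (4.02×10^5/5.48×10^12)·exp(13.93) = 7.336×10^-8 × 1.127×10^6 = 0.0826.
Since E_P < E_Q, lowering the temperature improves selectivity toward P.

0.0826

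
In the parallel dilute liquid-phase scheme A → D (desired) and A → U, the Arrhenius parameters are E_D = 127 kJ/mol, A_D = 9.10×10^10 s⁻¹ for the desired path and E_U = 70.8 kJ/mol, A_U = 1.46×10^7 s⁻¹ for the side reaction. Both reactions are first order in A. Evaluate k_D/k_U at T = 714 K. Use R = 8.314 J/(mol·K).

With equal orders, S_{D/U} = k_D/k_U = (A_D/A_U)·exp[(E_U−E_D)/(RT)].
(E_U−E_D)/(RT) = (70.8−127)×10³/(8.314×714) = -56200/5936 = -9.467.
k_D/k_U = (9.10×10^10/1.46×10^7)·exp(-9.467) = 6233 × 7.734×10^-5 = 0.482.

0.482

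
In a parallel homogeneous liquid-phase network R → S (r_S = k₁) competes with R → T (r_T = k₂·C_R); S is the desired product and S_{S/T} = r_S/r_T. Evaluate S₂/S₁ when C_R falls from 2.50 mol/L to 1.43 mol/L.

S_{S/T} = (k₁/k₂)·C_R⁻¹, so S₂/S₁ = (C_{R,2}/C_{R,1})⁻¹.
= 2.50/1.43 = 1.75.

1.75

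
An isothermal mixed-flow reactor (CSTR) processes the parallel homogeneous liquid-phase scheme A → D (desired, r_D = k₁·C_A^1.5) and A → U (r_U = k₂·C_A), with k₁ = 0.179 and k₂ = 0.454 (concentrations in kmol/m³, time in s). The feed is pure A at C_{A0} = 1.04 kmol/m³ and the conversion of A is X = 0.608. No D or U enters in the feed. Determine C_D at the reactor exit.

0.127 kmol/m³

Exit C_A = C_{A0}(1−X) = 1.04×0.392 = 0.4077 kmol/m³.
Rates in a CSTR are evaluated at the outlet concentration: r_D = 0.179×0.4077^1.5 = 0.04659, r_U = 0.454×0.4077 = 0.1851.
Fraction of consumed A going to D: r_D/(r_D+r_U) = 0.2011.
C_D = 0.2011·C_{A0}·X = 0.2011×1.04×0.608 = 0.127 kmol/m³.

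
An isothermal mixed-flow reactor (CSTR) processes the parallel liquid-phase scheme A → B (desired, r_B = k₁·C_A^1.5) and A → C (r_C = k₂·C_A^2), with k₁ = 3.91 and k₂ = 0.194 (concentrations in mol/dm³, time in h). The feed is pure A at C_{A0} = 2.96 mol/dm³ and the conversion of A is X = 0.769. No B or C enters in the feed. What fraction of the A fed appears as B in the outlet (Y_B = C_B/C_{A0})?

0.739

Exit C_A = C_{A0}(1−X) = 2.96×0.231 = 0.6838 mol/dm³.
In a CSTR the entire volume is at exit conditions, so r_B = 3.91×0.6838^1.5 = 2.211 and r_C = 0.194×0.6838^2 = 0.09070.
Fraction of consumed A going to B: r_B/(r_B+r_C) = 0.9606.
C_B = 0.9606·C_{A0}·X = 0.9606×2.96×0.769 = 2.19 mol/dm³; Y_B = C_B/C_{A0} = 0.739.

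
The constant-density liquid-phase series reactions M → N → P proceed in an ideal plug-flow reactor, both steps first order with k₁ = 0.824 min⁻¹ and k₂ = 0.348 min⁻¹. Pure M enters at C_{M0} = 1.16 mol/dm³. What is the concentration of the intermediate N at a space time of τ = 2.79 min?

0.559 mol/dm³

The intermediate concentration in a first-order A→B→C sequence is C_N = k₁C_{M0}(e^(−k₁τ) − e^(−k₂τ))/(k₂−k₁).
e^(−k₁τ) = e^(−0.824×2.79) = e^(−2.299) = 0.1004; e^(−k₂τ) = e^(−0.9709) = 0.3787.
C_N = 0.824×1.16/(0.348−0.824) × (0.1004−0.3787) = (-2.008)×(-0.2784) = 0.5590 mol/dm³.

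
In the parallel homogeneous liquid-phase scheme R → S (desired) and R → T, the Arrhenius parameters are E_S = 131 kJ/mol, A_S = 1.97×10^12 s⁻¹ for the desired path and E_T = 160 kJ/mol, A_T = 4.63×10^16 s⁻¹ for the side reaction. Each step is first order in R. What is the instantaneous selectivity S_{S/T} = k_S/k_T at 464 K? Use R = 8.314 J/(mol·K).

0.0783

k_S/k_T = (A_S/A_T)·exp[−(E_S−E_T)/(RT)] = (A_S/A_T)·exp[(E_T−E_S)/(RT)].
(E_T−E_S)/(RT) = (160−131)×10³/(8.314×464) = 29000/3858 = 7.517.
k_S/k_T = (1.97×10^12/4.63×10^16)·exp(7.517) = 4.255×10^-5 × 1840 = 0.0783.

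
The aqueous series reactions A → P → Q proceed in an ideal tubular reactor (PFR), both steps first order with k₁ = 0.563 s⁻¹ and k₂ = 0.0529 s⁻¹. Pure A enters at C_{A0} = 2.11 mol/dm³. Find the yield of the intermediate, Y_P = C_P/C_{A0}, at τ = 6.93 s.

Solving the coupled first-order balances gives C_P(τ) = [k₁/(k₂−k₁)]·C_{A0}·(e^(−k₁τ) − e^(−k₂τ)).
e^(−k₁τ) = e^(−0.563×6.93) = e^(−3.902) = 0.02021; e^(−k₂τ) = e^(−0.3666) = 0.6931.
C_P = 0.563×2.11/(0.0529−0.563) × (0.02021−0.6931) = (-2.329)×(-0.6729) = 1.567 mol/dm³.
Y_P = C_P/C_{A0} = 1.567/2.11 = 0.743.

0.743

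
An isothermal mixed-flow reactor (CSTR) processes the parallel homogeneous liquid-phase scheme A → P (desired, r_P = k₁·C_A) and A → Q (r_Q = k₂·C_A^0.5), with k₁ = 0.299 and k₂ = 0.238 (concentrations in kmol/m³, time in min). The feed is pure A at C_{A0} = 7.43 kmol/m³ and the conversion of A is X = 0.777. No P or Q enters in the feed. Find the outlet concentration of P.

Exit C_A = C_{A0}(1−X) = 7.43×0.223 = 1.657 kmol/m³.
A CSTR operates uniformly at the exit composition, giving r_P = 0.4954 and r_Q = 0.3064 (each k·C_A^n at C_A = 1.657).
Fraction of consumed A going to P: r_P/(r_P+r_Q) = 0.6179.
C_P = 0.6179·C_{A0}·X = 0.6179×7.43×0.777 = 3.57 kmol/m³.

3.57 kmol/m³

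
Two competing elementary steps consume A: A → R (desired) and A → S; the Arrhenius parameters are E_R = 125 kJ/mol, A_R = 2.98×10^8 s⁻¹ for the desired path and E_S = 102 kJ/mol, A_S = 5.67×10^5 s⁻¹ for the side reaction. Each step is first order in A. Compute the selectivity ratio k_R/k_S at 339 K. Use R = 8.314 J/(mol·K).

0.150

With equal orders, S_{R/S} = k_R/k_S = (A_R/A_S)·exp[(E_S−E_R)/(RT)].
(E_S−E_R)/(RT) = (102−125)×10³/(8.314×339) = -23000/2818 = -8.161.
k_R/k_S = (2.98×10^8/5.67×10^5)·exp(-8.161) = 525.6 × 2.857×10^-4 = 0.150.
Since E_R > E_S, raising the temperature improves selectivity toward R.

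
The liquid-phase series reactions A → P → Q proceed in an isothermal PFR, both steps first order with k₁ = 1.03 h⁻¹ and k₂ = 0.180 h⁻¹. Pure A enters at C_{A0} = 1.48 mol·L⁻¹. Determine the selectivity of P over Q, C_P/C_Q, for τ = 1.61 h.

Solving the coupled first-order balances gives C_P(τ) = [k₁/(k₂−k₁)]·C_{A0}·(e^(−k₁τ) − e^(−k₂τ)).
e^(−k₁τ) = e^(−1.03×1.61) = e^(−1.658) = 0.1905; e^(−k₂τ) = e^(−0.2898) = 0.7484.
C_P = 1.03×1.48/(0.180−1.03) × (0.1905−0.7484) = (-1.793)×(-0.5580) = 1.001 mol·L⁻¹.
C_A = C_{A0}e^(−k₁τ) = 0.2819 mol·L⁻¹, so C_Q = C_{A0}−C_A−C_P = 0.1975 mol·L⁻¹; C_P/C_Q = 5.07.

5.07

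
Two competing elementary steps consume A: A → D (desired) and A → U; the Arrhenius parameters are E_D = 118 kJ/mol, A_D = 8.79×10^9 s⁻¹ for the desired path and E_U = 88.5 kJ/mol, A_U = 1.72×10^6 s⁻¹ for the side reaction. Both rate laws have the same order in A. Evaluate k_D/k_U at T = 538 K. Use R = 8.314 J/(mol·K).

Since both paths have the same order in A, the concentration cancels and S_{D/U} = k_D/k_U = (A_D/A_U)·exp[(E_U−E_D)/(RT)].
(E_U−E_D)/(RT) = (88.5−118)×10³/(8.314×538) = -29500/4473 = -6.595.
k_D/k_U = (8.79×10^9/1.72×10^6)·exp(-6.595) = 5110 × 0.001367 = 6.99.
Since E_D > E_U, raising the temperature improves selectivity toward D.

6.99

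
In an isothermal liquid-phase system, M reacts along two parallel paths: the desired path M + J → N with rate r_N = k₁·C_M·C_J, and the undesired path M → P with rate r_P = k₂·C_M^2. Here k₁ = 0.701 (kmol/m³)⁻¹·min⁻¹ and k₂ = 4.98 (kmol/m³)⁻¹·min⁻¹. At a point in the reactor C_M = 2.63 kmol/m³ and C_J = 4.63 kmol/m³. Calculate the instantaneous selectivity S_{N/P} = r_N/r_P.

0.248

S_{N/P} = r_N/r_P = (k₁·C_M·C_J)/(k₂·C_M^2) = (k₁/k₂)·C_M⁻¹·C_J.
= (0.701×2.630×4.630) / (4.98×2.630^2) = 8.536/34.45 = 0.248.
The undesired path is higher order in M, so low C_M (CSTR or dilute feed) favours N.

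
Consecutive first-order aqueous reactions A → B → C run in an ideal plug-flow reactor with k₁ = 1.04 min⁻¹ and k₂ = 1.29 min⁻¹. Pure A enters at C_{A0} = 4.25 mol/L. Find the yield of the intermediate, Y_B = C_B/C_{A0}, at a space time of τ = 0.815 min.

0.329

Solving the coupled first-order balances gives C_B(τ) = [k₁/(k₂−k₁)]·C_{A0}·(e^(−k₁τ) − e^(−k₂τ)).
e^(−k₁τ) = e^(−1.04×0.815) = e^(−0.8476) = 0.4284; e^(−k₂τ) = e^(−1.051) = 0.3495.
C_B = 1.04×4.25/(1.29−1.04) × (0.4284−0.3495) = 17.68×0.07898 = 1.396 mol/L.
Y_B = C_B/C_{A0} = 1.396/4.25 = 0.329.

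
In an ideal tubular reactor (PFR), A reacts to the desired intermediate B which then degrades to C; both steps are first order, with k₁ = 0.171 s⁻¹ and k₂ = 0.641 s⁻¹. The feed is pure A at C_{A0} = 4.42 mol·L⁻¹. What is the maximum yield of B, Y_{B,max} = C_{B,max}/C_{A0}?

0.165

Evaluating C_B at τ_opt = ln(k₂/k₁)/(k₂−k₁) gives C_{B,max}/C_{A0} = (k₁/k₂)^[k₂/(k₂−k₁)].
= (0.171/0.641)^(0.641/(0.641−0.171)) = (0.2668)^(1.364) = 0.1649.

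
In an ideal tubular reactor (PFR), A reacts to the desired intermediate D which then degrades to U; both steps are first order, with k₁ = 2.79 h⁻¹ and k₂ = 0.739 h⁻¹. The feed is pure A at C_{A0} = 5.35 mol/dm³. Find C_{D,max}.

At the optimum, C_{D,max}/C_{A0} = (k₁/k₂)^[k₂/(k₂−k₁)].
= (2.79/0.739)^(0.739/(0.739−2.79)) = (3.775)^(-0.3603) = 0.6196.
C_{D,max} = 0.6196×5.35 = 3.31 mol/dm³.

3.31 mol/dm³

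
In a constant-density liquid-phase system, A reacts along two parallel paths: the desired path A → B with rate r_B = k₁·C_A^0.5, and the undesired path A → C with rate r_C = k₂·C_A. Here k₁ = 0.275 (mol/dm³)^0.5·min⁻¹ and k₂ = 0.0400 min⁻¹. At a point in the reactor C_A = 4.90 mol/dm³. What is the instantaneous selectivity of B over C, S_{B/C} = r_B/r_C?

3.11

S_{B/C} = r_B/r_C = (k₁·C_A^0.5)/(k₂·C_A) = (k₁/k₂)·C_A^-0.5.
= (0.275×4.900^0.5) / (0.0400×4.900) = 0.6087/0.1960 = 3.11.
The undesired path is higher order in A, so low C_A (CSTR or dilute feed) favours B.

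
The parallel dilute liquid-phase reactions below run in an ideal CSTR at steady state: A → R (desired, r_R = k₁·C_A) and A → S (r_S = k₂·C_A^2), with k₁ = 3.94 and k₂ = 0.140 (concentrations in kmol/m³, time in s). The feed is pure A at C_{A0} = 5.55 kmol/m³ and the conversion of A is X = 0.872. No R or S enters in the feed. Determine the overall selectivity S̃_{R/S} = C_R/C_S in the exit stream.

Exit C_A = C_{A0}(1−X) = 5.55×0.128 = 0.7104 kmol/m³.
A CSTR operates uniformly at the exit composition, giving r_R = 2.799 and r_S = 0.07065 (each k·C_A^n at C_A = 0.7104).
Overall selectivity = C_R/C_S = r_Rτ/(r_Sτ) = r_R/r_S = 39.6.

39.6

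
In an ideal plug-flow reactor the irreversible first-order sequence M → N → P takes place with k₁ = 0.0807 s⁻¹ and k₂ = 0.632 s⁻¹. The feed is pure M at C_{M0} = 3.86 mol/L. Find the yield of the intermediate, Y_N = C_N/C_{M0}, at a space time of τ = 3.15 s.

0.0935

The intermediate concentration in a first-order A→B→C sequence is C_N = k₁C_{M0}(e^(−k₁τ) − e^(−k₂τ))/(k₂−k₁).
e^(−k₁τ) = e^(−0.0807×3.15) = e^(−0.2542) = 0.7755; e^(−k₂τ) = e^(−1.991) = 0.1366.
C_N = 0.0807×3.86/(0.632−0.0807) × (0.7755−0.1366) = 0.5650×0.6389 = 0.3610 mol/L.
Y_N = C_N/C_{M0} = 0.3610/3.86 = 0.0935.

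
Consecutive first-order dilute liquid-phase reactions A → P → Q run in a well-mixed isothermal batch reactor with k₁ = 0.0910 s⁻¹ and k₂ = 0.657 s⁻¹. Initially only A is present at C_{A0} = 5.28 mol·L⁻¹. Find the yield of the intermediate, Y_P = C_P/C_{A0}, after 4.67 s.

The intermediate concentration in a first-order A→B→C sequence is C_P = k₁C_{A0}(e^(−k₁t) − e^(−k₂t))/(k₂−k₁).
e^(−k₁t) = e^(−0.0910×4.67) = e^(−0.4250) = 0.6538; e^(−k₂t) = e^(−3.068) = 0.04651.
C_P = 0.0910×5.28/(0.657−0.0910) × (0.6538−0.04651) = 0.8489×0.6073 = 0.5155 mol·L⁻¹.
Y_P = C_P/C_{A0} = 0.5155/5.28 = 0.0976.

0.0976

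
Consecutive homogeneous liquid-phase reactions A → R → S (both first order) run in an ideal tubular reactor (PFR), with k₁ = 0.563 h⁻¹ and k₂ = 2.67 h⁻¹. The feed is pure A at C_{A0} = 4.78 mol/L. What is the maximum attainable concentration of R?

For a first-order series the maximum intermediate yield is C_{R,max}/C_{A0} = (k₁/k₂)^[k₂/(k₂−k₁)].
= (0.563/2.67)^(2.67/(2.67−0.563)) = (0.2109)^(1.267) = 0.1391.
C_{R,max} = 0.1391×4.78 = 0.665 mol/L.

0.665 mol/L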